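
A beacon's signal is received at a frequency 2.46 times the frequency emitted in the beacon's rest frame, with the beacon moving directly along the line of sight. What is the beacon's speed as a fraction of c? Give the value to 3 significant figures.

β ≈ 0.716

f_obs/f_src = √((1+β)/(1−β)) = 2.46  ⇒  (1+β)/(1−β) = 6.0516
β = |1 − D²|/(1 + D²) = |1 − 6.0516|/(1 + 6.0516) = 0.716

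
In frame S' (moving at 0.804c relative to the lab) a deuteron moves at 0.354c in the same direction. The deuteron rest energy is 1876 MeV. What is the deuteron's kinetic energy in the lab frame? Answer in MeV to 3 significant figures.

K ≈ 2460 MeV

u_lab = (0.354 + 0.804)/(1 + 0.354×0.804) = 0.901437
γ = 1/√(1 − 0.901437²) = 2.3099
K = (γ − 1)m₀c² = (2.3099 − 1) × 1876 = 1.3099 × 1876 = 2460 MeV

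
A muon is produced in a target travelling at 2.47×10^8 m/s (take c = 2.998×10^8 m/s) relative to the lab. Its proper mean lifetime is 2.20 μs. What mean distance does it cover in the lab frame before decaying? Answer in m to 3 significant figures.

β = v/c = 2.47×10^8 / 2.998×10^8 = 0.82388
γ = 1/√(1 − 0.82388²) = 1.7644
Dilated lifetime: Δt = γτ₀ = 1.7644 × 2.20 μs = 3.8817 μs
d = vΔt = 0.82388c × 3.8817 μs = 2.4700×10^8 m/s × 3.8817×10^-6 s = 959 m

d ≈ 959 m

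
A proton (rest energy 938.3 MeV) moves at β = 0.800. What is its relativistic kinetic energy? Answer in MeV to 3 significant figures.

γ = 1/√(1 − 0.800²) = 1.6667
K = (γ − 1)m₀c² = (1.6667 − 1) × 938.3 MeV = 0.66667 × 938.3 MeV = 626 MeV

K ≈ 626 MeV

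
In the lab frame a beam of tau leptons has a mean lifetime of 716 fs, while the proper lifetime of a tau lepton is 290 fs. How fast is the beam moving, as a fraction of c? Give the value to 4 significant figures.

β ≈ 0.9143

γ = Δt/τ₀ = 716/290 = 2.46897
β = √(1 − 1/γ²) = √(1 − 1/2.46897²) = 0.9143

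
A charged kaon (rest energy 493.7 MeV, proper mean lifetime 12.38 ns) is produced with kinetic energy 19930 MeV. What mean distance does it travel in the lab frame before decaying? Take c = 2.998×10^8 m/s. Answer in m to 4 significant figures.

γ = 1 + K/(m₀c²) = 1 + 19930/493.7 = 41.3686
β = √(1 − 1/γ²) = 0.999708
Dilated lifetime: γτ₀ = 41.3686 × 12.38 ns = 512.144 ns
d = βc·γτ₀ = 0.999708 × (2.998×10^8 m/s) × 5.12144×10^-7 s = 153.5 m

d ≈ 153.5 m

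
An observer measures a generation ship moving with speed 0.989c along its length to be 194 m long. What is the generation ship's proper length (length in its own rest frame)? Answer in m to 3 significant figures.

L₀ ≈ 1310 m

γ = 1/√(1 − 0.989²) = 6.7606
L₀ = γL = 6.7606 × 194 = 1310 m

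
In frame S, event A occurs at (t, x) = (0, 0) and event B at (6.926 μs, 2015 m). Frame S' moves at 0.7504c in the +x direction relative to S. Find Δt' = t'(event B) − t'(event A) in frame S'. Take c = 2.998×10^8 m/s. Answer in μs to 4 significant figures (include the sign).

Δt' ≈ 2.848 μs

γ = 1/√(1 − 0.7504²) = 1.51290
Δt' = γ(Δt − vΔx/c²) = 1.51290 × (6.926 μs − 0.7504×2015 m / (2.998×10^8 m/s))
= 1.51290 × (1.88245 μs) = 2.848 μs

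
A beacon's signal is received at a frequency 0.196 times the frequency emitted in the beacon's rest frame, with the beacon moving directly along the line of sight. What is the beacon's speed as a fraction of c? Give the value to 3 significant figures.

β ≈ 0.926

f_obs/f_src = √((1−β)/(1+β)) = 0.196  ⇒  (1−β)/(1+β) = 0.038416
β = |1 − D²|/(1 + D²) = |1 − 0.038416|/(1 + 0.038416) = 0.926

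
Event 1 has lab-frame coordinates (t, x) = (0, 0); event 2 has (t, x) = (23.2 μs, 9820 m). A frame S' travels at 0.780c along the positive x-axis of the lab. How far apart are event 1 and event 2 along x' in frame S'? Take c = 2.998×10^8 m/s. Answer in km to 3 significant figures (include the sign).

γ = 1/√(1 − 0.780²) = 1.5980
Δx' = γ(Δx − vΔt) = 1.5980 × (9820 m − 0.780×(2.998×10^8 m/s)×23.2×10^-6 s)
= 1.5980 × (4394.8 m) = 7.02 km

Δx' ≈ 7.02 km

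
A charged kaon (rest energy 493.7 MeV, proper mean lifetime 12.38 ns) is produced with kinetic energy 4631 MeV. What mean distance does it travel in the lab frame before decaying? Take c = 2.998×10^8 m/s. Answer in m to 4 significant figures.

d ≈ 38.35 m

γ = 1 + K/(m₀c²) = 1 + 4631/493.7 = 10.3802
β = √(1 − 1/γ²) = 0.995349
Dilated lifetime: γτ₀ = 10.3802 × 12.38 ns = 128.507 ns
d = βc·γτ₀ = 0.995349 × (2.998×10^8 m/s) × 1.28507×10^-7 s = 38.35 m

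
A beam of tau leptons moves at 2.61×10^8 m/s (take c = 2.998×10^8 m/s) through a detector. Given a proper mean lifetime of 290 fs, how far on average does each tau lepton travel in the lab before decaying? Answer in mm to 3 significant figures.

β = v/c = 2.61×10^8 / 2.998×10^8 = 0.87058
γ = 1/√(1 − 0.87058²) = 2.0324
Dilated lifetime: Δt = γτ₀ = 2.0324 × 290 fs = 589.40 fs
d = vΔt = 0.87058c × 589.40 fs = 2.6100×10^8 m/s × 5.8940×10^-13 s = 0.154 mm

d ≈ 0.154 mm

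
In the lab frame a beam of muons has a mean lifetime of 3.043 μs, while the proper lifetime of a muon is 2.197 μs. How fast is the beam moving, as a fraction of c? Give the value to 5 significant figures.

β ≈ 0.69191

γ = Δt/τ₀ = 3.043/2.197 = 1.385071
β = √(1 − 1/γ²) = √(1 − 1/1.385071²) = 0.69191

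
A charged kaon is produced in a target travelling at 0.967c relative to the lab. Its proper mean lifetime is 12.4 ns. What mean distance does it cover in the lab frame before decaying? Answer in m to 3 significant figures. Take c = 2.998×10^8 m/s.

d ≈ 14.1 m

γ = 1/√(1 − 0.967²) = 3.9250
Dilated lifetime: Δt = γτ₀ = 3.9250 × 12.4 ns = 48.670 ns
d = vΔt = 0.967c × 48.670 ns = 2.8991×10^8 m/s × 4.8670×10^-8 s = 14.1 m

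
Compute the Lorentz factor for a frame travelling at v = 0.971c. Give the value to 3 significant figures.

γ = 1/√(1 − β²) = 1/√(1 − 0.971²) = 1/√(0.057159) = 4.18

γ ≈ 4.18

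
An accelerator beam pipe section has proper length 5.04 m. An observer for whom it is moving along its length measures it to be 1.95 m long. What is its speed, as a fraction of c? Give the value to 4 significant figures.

γ = L₀/L = 5.04/1.95 = 2.58462
β = √(1 − 1/γ²) = 0.9221

β ≈ 0.9221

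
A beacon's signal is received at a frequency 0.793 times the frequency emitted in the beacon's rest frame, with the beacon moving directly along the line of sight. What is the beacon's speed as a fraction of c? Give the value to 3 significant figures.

f_obs/f_src = √((1−β)/(1+β)) = 0.793  ⇒  (1−β)/(1+β) = 0.62885
β = |1 − D²|/(1 + D²) = |1 − 0.62885|/(1 + 0.62885) = 0.228

β ≈ 0.228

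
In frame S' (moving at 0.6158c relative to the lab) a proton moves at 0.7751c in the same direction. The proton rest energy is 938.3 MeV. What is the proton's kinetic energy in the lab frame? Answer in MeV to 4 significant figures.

u_lab = (0.7751 + 0.6158)/(1 + 0.7751×0.6158) = 0.9415107
γ = 1/√(1 − 0.9415107²) = 2.96751
K = (γ − 1)m₀c² = (2.96751 − 1) × 938.3 = 1.96751 × 938.3 = 1846 MeV

K ≈ 1846 MeV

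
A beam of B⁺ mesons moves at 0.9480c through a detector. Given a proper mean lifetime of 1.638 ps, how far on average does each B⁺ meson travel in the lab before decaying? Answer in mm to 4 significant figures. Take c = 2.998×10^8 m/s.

γ = 1/√(1 − 0.9480²) = 3.14198
Dilated lifetime: Δt = γτ₀ = 3.14198 × 1.638 ps = 5.14657 ps
d = vΔt = 0.9480c × 5.14657 ps = 2.84210×10^8 m/s × 5.14657×10^-12 s = 1.463 mm

d ≈ 1.463 mm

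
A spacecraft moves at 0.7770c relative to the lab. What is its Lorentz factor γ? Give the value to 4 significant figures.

γ = 1/√(1 − β²) = 1/√(1 − 0.7770²) = 1/√(0.396271) = 1.589

γ ≈ 1.589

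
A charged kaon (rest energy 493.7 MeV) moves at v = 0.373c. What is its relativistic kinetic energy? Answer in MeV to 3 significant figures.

γ = 1/√(1 − 0.373²) = 1.0778
K = (γ − 1)m₀c² = (1.0778 − 1) × 493.7 MeV = 0.077782 × 493.7 MeV = 38.4 MeV

K ≈ 38.4 MeV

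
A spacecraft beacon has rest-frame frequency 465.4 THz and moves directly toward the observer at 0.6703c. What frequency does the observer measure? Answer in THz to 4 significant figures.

Relativistic Doppler: f_obs = f_src √((1+β)/(1−β))
= 465.4 × √(1.67030/0.329700) = 465.4 × 2.25080 = 1048 THz

f_obs ≈ 1048 THz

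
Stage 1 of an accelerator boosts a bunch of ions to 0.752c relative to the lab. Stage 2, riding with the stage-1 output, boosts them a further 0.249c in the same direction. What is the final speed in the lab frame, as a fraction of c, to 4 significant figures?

u ≈ 0.8431c

Compose boost 2: (0.249 + 0.752)/(1 + 0.249×0.752) = 1.001/1.18725 = 0.8431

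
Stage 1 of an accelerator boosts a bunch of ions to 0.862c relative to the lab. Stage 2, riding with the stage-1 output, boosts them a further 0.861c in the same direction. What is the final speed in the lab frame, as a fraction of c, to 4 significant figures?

Compose boost 2: (0.861 + 0.862)/(1 + 0.861×0.862) = 1.723/1.74218 = 0.9890

u ≈ 0.9890c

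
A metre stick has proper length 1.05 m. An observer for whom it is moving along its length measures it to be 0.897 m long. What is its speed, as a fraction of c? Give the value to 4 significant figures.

γ = L₀/L = 1.05/0.897 = 1.17057
β = √(1 − 1/γ²) = 0.5198

β ≈ 0.5198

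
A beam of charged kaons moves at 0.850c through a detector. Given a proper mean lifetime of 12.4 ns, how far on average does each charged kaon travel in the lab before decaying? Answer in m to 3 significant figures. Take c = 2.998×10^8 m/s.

γ = 1/√(1 − 0.850²) = 1.8983
Dilated lifetime: Δt = γτ₀ = 1.8983 × 12.4 ns = 23.539 ns
d = vΔt = 0.850c × 23.539 ns = 2.5483×10^8 m/s × 2.3539×10^-8 s = 6.00 m

d ≈ 6.00 m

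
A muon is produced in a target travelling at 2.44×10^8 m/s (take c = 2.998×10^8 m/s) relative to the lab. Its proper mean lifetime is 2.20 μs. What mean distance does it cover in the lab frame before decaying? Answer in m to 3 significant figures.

d ≈ 924 m

β = v/c = 2.44×10^8 / 2.998×10^8 = 0.81388
γ = 1/√(1 − 0.81388²) = 1.7211
Dilated lifetime: Δt = γτ₀ = 1.7211 × 2.20 μs = 3.7863 μs
d = vΔt = 0.81388c × 3.7863 μs = 2.4400×10^8 m/s × 3.7863×10^-6 s = 924 m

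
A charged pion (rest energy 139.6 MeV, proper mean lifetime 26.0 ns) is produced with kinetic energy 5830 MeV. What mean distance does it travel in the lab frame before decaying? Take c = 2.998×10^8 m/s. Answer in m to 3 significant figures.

d ≈ 333 m

γ = 1 + K/(m₀c²) = 1 + 5830/139.6 = 42.762
β = √(1 − 1/γ²) = 0.99973
Dilated lifetime: γτ₀ = 42.762 × 26.0 ns = 1111.8 ns
d = βc·γτ₀ = 0.99973 × (2.998×10^8 m/s) × 1.1118×10^-6 s = 333 m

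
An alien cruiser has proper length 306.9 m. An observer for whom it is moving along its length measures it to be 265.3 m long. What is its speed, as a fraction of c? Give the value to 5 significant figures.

γ = L₀/L = 306.9/265.3 = 1.156804
β = √(1 − 1/γ²) = 0.50272

β ≈ 0.50272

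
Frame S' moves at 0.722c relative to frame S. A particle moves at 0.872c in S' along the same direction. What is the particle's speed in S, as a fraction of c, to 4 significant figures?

Relativistic velocity addition: u = (u' + v)/(1 + u'v/c²)
= (0.872 + 0.722)/(1 + 0.872×0.722) = 1.594/1.62958 = 0.9782

u ≈ 0.9782c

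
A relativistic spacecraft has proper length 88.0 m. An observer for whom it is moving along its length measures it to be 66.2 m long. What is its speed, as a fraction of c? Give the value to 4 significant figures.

β ≈ 0.6589

γ = L₀/L = 88.0/66.2 = 1.32931
β = √(1 − 1/γ²) = 0.6589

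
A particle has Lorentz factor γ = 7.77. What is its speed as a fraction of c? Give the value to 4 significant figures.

β ≈ 0.9917

β = √(1 − 1/γ²) = √(1 − 1/7.77²) = √(0.983436) = 0.9917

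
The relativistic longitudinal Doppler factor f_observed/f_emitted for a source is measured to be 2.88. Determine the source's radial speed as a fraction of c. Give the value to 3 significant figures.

β ≈ 0.785

f_obs/f_src = √((1+β)/(1−β)) = 2.88  ⇒  (1+β)/(1−β) = 8.2944
β = |1 − D²|/(1 + D²) = |1 − 8.2944|/(1 + 8.2944) = 0.785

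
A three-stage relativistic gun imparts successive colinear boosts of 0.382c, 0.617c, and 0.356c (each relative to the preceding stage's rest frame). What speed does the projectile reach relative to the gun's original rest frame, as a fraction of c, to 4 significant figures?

Compose boost 2: (0.617 + 0.382)/(1 + 0.617×0.382) = 0.9990/1.23569 = 0.808453
Compose boost 3: (0.356 + 0.808453)/(1 + 0.356×0.808453) = 1.16445/1.28781 = 0.9042

u ≈ 0.9042c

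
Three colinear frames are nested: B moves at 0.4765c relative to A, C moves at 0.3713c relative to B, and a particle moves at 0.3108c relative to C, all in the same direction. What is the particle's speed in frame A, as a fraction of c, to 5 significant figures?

Compose boost 2: (0.3713 + 0.4765)/(1 + 0.3713×0.4765) = 0.84780/1.176924 = 0.7203521
Compose boost 3: (0.3108 + 0.7203521)/(1 + 0.3108×0.7203521) = 1.031152/1.223885 = 0.84252

u ≈ 0.84252c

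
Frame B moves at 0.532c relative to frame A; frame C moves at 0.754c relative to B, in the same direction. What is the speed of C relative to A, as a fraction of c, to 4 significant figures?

Compose boost 2: (0.754 + 0.532)/(1 + 0.754×0.532) = 1.286/1.40113 = 0.9178

u ≈ 0.9178c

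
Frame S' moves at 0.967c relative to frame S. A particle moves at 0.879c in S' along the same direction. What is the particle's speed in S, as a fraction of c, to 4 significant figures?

Relativistic velocity addition: u = (u' + v)/(1 + u'v/c²)
= (0.879 + 0.967)/(1 + 0.879×0.967) = 1.846/1.84999 = 0.9978

u ≈ 0.9978c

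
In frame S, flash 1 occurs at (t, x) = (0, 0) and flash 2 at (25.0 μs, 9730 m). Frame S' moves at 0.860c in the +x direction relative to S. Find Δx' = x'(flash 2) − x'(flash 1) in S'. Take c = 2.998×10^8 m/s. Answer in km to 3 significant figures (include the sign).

γ = 1/√(1 − 0.860²) = 1.9597
Δx' = γ(Δx − vΔt) = 1.9597 × (9730 m − 0.860×(2.998×10^8 m/s)×25.0×10^-6 s)
= 1.9597 × (3284.3 m) = 6.44 km

Δx' ≈ 6.44 km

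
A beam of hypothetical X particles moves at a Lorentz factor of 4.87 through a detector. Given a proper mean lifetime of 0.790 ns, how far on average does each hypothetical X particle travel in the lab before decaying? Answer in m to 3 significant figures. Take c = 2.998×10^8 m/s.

d ≈ 1.13 m

β = √(1 − 1/γ²) = √(1 − 1/4.87²) = 0.97869
Dilated lifetime: Δt = γτ₀ = 4.87 × 0.790 ns = 3.8473 ns
d = vΔt = 0.97869c × 3.8473 ns = 2.9341×10^8 m/s × 3.8473×10^-9 s = 1.13 m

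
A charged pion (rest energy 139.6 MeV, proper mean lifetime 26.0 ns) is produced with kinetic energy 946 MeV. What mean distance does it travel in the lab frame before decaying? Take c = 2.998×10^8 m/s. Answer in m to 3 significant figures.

d ≈ 60.1 m

γ = 1 + K/(m₀c²) = 1 + 946/139.6 = 7.7765
β = √(1 − 1/γ²) = 0.99170
Dilated lifetime: γτ₀ = 7.7765 × 26.0 ns = 202.19 ns
d = βc·γτ₀ = 0.99170 × (2.998×10^8 m/s) × 2.0219×10^-7 s = 60.1 m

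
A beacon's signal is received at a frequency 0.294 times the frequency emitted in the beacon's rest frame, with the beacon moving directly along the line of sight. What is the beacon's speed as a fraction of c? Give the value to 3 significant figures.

β ≈ 0.841

f_obs/f_src = √((1−β)/(1+β)) = 0.294  ⇒  (1−β)/(1+β) = 0.086436
β = |1 − D²|/(1 + D²) = |1 − 0.086436|/(1 + 0.086436) = 0.841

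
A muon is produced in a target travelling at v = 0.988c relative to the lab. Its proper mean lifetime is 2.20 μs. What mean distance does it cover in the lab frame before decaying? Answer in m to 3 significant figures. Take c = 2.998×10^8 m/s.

d ≈ 4220 m

γ = 1/√(1 − 0.988²) = 6.4744
Dilated lifetime: Δt = γτ₀ = 6.4744 × 2.20 μs = 14.244 μs
d = vΔt = 0.988c × 14.244 μs = 2.9620×10^8 m/s × 1.4244×10^-5 s = 4220 m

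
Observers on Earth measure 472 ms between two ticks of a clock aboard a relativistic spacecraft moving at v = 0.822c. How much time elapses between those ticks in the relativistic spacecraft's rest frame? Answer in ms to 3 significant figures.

γ = 1/√(1 − 0.822²) = 1.7560
Proper time: τ₀ = Δt/γ = 472/1.7560 = 269 ms

τ₀ ≈ 269 ms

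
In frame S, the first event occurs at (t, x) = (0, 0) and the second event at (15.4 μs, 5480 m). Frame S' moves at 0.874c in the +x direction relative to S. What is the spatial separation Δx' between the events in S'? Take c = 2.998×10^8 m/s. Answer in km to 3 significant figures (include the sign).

γ = 1/√(1 − 0.874²) = 2.0579
Δx' = γ(Δx − vΔt) = 2.0579 × (5480 m − 0.874×(2.998×10^8 m/s)×15.4×10^-6 s)
= 2.0579 × (1444.8 m) = 2.97 km

Δx' ≈ 2.97 km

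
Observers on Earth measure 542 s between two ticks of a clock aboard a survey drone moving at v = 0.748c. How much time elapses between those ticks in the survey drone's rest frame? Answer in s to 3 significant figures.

γ = 1/√(1 − 0.748²) = 1.5067
Proper time: τ₀ = Δt/γ = 542/1.5067 = 360 s

τ₀ ≈ 360 s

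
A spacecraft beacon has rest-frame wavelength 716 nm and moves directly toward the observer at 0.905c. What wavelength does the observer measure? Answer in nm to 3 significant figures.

λ_obs ≈ 160 nm

Relativistic Doppler: λ_obs = λ_src √((1−β)/(1+β))
= 716 × √(0.095000/1.9050) = 716 × 0.22331 = 160 nm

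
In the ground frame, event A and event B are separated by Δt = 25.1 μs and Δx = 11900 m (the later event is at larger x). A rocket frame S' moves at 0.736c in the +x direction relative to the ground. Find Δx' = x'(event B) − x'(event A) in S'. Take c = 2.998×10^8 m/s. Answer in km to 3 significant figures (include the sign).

γ = 1/√(1 − 0.736²) = 1.4771
Δx' = γ(Δx − vΔt) = 1.4771 × (11900 m − 0.736×(2.998×10^8 m/s)×25.1×10^-6 s)
= 1.4771 × (6361.6 m) = 9.40 km

Δx' ≈ 9.40 km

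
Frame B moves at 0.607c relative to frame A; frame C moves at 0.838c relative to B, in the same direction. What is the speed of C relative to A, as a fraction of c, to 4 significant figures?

u ≈ 0.9578c

Compose boost 2: (0.838 + 0.607)/(1 + 0.838×0.607) = 1.445/1.50867 = 0.9578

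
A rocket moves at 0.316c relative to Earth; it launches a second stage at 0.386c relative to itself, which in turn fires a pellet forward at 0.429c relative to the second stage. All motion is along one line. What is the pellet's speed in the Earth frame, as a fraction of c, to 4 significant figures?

Compose boost 2: (0.386 + 0.316)/(1 + 0.386×0.316) = 0.7020/1.12198 = 0.625682
Compose boost 3: (0.429 + 0.625682)/(1 + 0.429×0.625682) = 1.05468/1.26842 = 0.8315

u ≈ 0.8315c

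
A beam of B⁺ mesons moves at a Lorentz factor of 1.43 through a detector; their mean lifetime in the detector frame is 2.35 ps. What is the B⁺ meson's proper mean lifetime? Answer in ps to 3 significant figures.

τ₀ ≈ 1.64 ps

γ = 1.43 (given)
Proper time: τ₀ = Δt/γ = 2.35/1.43 = 1.64 ps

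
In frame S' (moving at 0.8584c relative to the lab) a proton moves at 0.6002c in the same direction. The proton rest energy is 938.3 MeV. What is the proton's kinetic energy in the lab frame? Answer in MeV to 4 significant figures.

u_lab = (0.6002 + 0.8584)/(1 + 0.6002×0.8584) = 0.9626378
γ = 1/√(1 − 0.9626378²) = 3.69287
K = (γ − 1)m₀c² = (3.69287 − 1) × 938.3 = 2.69287 × 938.3 = 2527 MeV

K ≈ 2527 MeV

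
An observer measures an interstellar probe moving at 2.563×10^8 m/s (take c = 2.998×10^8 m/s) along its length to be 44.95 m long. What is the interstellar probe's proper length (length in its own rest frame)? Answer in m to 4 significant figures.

β = v/c = 2.563×10^8 / 2.998×10^8 = 0.854903
γ = 1/√(1 − 0.854903²) = 1.92757
L₀ = γL = 1.92757 × 44.95 = 86.64 m

L₀ ≈ 86.64 m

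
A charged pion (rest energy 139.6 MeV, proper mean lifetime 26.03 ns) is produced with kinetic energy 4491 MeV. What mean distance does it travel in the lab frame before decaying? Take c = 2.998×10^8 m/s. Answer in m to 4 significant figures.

d ≈ 258.7 m

γ = 1 + K/(m₀c²) = 1 + 4491/139.6 = 33.1705
β = √(1 − 1/γ²) = 0.999545
Dilated lifetime: γτ₀ = 33.1705 × 26.03 ns = 863.428 ns
d = βc·γτ₀ = 0.999545 × (2.998×10^8 m/s) × 8.63428×10^-7 s = 258.7 m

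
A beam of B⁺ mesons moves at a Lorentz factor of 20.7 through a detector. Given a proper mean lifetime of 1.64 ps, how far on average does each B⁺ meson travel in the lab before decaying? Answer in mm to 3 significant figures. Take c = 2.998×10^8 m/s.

β = √(1 − 1/γ²) = √(1 − 1/20.7²) = 0.99883
Dilated lifetime: Δt = γτ₀ = 20.7 × 1.64 ps = 33.948 ps
d = vΔt = 0.99883c × 33.948 ps = 2.9945×10^8 m/s × 3.3948×10^-11 s = 10.2 mm

d ≈ 10.2 mm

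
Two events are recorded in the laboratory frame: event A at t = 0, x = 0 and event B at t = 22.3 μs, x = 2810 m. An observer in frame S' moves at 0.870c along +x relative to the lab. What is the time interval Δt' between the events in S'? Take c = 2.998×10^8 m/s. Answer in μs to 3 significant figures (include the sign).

γ = 1/√(1 − 0.870²) = 2.0282
Δt' = γ(Δt − vΔx/c²) = 2.0282 × (22.3 μs − 0.870×2810 m / (2.998×10^8 m/s))
= 2.0282 × (14.146 μs) = 28.7 μs

Δt' ≈ 28.7 μs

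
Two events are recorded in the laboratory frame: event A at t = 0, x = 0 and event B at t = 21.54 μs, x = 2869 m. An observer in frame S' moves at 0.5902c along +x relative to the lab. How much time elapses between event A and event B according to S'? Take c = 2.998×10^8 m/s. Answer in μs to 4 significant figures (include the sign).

Δt' ≈ 19.69 μs

γ = 1/√(1 − 0.5902²) = 1.23876
Δt' = γ(Δt − vΔx/c²) = 1.23876 × (21.54 μs − 0.5902×2869 m / (2.998×10^8 m/s))
= 1.23876 × (15.8920 μs) = 19.69 μs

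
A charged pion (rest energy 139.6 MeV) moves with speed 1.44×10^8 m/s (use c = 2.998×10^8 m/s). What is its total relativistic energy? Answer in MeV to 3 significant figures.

E ≈ 159 MeV

β = v/c = 1.44×10^8 / 2.998×10^8 = 0.48032
γ = 1/√(1 − 0.48032²) = 1.1401
E = γm₀c² = 1.1401 × 139.6 MeV = 159 MeV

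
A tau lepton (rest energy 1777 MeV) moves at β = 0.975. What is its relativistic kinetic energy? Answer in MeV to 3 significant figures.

γ = 1/√(1 − 0.975²) = 4.5004
K = (γ − 1)m₀c² = (4.5004 − 1) × 1777 MeV = 3.5004 × 1777 MeV = 6220 MeV

K ≈ 6220 MeV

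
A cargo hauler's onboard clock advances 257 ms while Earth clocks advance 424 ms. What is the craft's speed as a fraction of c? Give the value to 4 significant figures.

β ≈ 0.7954

γ = Δt/τ₀ = 424/257 = 1.64981
β = √(1 − 1/γ²) = √(1 − 1/1.64981²) = 0.7954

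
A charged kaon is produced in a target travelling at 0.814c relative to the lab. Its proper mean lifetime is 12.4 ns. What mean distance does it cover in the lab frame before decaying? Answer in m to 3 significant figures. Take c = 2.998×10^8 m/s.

γ = 1/√(1 − 0.814²) = 1.7216
Dilated lifetime: Δt = γτ₀ = 1.7216 × 12.4 ns = 21.347 ns
d = vΔt = 0.814c × 21.347 ns = 2.4404×10^8 m/s × 2.1347×10^-8 s = 5.21 m

d ≈ 5.21 m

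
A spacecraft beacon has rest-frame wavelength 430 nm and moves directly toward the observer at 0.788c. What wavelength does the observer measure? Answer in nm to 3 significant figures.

λ_obs ≈ 148 nm

Relativistic Doppler: λ_obs = λ_src √((1−β)/(1+β))
= 430 × √(0.21200/1.7880) = 430 × 0.34434 = 148 nm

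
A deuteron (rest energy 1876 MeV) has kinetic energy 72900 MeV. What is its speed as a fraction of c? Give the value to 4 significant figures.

β ≈ 0.9997

γ = 1 + K/(m₀c²) = 1 + 72900/1876 = 39.8593
β = √(1 − 1/γ²) = 0.9997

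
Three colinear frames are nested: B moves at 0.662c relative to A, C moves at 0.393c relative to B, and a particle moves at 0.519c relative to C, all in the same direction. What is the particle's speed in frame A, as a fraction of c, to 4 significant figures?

Compose boost 2: (0.393 + 0.662)/(1 + 0.393×0.662) = 1.055/1.26017 = 0.837191
Compose boost 3: (0.519 + 0.837191)/(1 + 0.519×0.837191) = 1.35619/1.43450 = 0.9454

u ≈ 0.9454c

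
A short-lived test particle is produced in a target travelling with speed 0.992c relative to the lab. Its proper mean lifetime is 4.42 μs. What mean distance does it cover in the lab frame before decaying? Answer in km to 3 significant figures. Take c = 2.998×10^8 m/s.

d ≈ 10.4 km

γ = 1/√(1 − 0.992²) = 7.9216
Dilated lifetime: Δt = γτ₀ = 7.9216 × 4.42 μs = 35.013 μs
d = vΔt = 0.992c × 35.013 μs = 2.9740×10^8 m/s × 3.5013×10^-5 s = 10.4 km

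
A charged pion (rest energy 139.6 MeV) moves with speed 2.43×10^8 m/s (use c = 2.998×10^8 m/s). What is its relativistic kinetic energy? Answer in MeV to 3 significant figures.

K ≈ 98.8 MeV

β = v/c = 2.43×10^8 / 2.998×10^8 = 0.81054
γ = 1/√(1 − 0.81054²) = 1.7074
K = (γ − 1)m₀c² = (1.7074 − 1) × 139.6 MeV = 0.70741 × 139.6 MeV = 98.8 MeV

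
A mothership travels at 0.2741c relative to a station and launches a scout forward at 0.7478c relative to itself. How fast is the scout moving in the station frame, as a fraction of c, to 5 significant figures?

Compose boost 2: (0.7478 + 0.2741)/(1 + 0.7478×0.2741) = 1.0219/1.204972 = 0.84807

u ≈ 0.84807c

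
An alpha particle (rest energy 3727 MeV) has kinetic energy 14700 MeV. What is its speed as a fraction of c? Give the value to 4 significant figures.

γ = 1 + K/(m₀c²) = 1 + 14700/3727 = 4.94419
β = √(1 − 1/γ²) = 0.9793

β ≈ 0.9793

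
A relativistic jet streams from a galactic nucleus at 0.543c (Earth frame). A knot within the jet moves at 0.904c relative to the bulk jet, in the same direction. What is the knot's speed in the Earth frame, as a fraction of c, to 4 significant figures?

Relativistic velocity addition: u = (u' + v)/(1 + u'v/c²)
= (0.904 + 0.543)/(1 + 0.904×0.543) = 1.447/1.49087 = 0.9706

u ≈ 0.9706c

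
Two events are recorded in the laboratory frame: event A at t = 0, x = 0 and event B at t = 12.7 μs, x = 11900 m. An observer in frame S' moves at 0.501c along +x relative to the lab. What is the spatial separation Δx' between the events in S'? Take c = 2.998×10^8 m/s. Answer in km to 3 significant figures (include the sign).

γ = 1/√(1 − 0.501²) = 1.1555
Δx' = γ(Δx − vΔt) = 1.1555 × (11900 m − 0.501×(2.998×10^8 m/s)×12.7×10^-6 s)
= 1.1555 × (9992.5 m) = 11.5 km

Δx' ≈ 11.5 km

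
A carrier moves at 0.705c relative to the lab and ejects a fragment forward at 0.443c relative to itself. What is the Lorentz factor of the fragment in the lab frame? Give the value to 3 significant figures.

γ ≈ 2.06

u_lab = (0.443 + 0.705)/(1 + 0.443×0.705) = 1.148/1.31231 = 0.874790
γ = 1/√(1 − 0.874790²) = 2.06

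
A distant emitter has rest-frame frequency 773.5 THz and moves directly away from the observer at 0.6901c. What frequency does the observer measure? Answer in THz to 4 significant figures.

Relativistic Doppler: f_obs = f_src √((1−β)/(1+β))
= 773.5 × √(0.309900/1.69010) = 773.5 × 0.428208 = 331.2 THz

f_obs ≈ 331.2 THz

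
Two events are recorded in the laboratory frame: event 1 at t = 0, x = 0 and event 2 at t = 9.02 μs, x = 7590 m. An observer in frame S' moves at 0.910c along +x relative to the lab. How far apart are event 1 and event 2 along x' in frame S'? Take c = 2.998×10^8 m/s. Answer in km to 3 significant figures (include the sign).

Δx' ≈ 12.4 km

γ = 1/√(1 − 0.910²) = 2.4119
Δx' = γ(Δx − vΔt) = 2.4119 × (7590 m − 0.910×(2.998×10^8 m/s)×9.02×10^-6 s)
= 2.4119 × (5129.2 m) = 12.4 km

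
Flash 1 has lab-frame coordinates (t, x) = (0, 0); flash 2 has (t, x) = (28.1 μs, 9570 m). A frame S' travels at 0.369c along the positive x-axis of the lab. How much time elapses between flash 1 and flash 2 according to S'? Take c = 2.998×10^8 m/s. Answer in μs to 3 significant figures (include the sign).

γ = 1/√(1 − 0.369²) = 1.0759
Δt' = γ(Δt − vΔx/c²) = 1.0759 × (28.1 μs − 0.369×9570 m / (2.998×10^8 m/s))
= 1.0759 × (16.321 μs) = 17.6 μs

Δt' ≈ 17.6 μs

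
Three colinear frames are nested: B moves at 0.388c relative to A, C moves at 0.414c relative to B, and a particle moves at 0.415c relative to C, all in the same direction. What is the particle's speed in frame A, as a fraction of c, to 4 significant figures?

u ≈ 0.8595c

Compose boost 2: (0.414 + 0.388)/(1 + 0.414×0.388) = 0.8020/1.16063 = 0.691003
Compose boost 3: (0.415 + 0.691003)/(1 + 0.415×0.691003) = 1.10600/1.28677 = 0.8595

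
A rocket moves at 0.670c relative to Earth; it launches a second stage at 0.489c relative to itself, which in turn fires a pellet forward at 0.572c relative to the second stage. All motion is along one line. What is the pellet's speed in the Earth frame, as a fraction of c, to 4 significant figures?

Compose boost 2: (0.489 + 0.670)/(1 + 0.489×0.670) = 1.159/1.32763 = 0.872984
Compose boost 3: (0.572 + 0.872984)/(1 + 0.572×0.872984) = 1.44498/1.49935 = 0.9637

u ≈ 0.9637c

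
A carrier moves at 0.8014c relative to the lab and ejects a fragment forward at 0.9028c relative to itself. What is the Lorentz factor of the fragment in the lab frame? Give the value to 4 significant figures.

u_lab = (0.9028 + 0.8014)/(1 + 0.9028×0.8014) = 1.7042/1.723504 = 0.9887996
γ = 1/√(1 − 0.9887996²) = 6.700

γ ≈ 6.700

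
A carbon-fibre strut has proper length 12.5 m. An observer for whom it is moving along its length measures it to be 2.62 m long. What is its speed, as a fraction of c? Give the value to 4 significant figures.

β ≈ 0.9778

γ = L₀/L = 12.5/2.62 = 4.77099
β = √(1 − 1/γ²) = 0.9778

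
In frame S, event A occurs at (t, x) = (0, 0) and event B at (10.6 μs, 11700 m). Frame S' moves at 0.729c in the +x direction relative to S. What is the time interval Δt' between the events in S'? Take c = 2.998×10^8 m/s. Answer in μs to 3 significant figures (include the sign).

γ = 1/√(1 − 0.729²) = 1.4609
Δt' = γ(Δt − vΔx/c²) = 1.4609 × (10.6 μs − 0.729×11700 m / (2.998×10^8 m/s))
= 1.4609 × (-17.850 μs) = -26.1 μs

Δt' ≈ -26.1 μs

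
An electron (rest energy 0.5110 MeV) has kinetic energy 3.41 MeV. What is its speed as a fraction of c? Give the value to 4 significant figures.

γ = 1 + K/(m₀c²) = 1 + 3.41/0.5110 = 7.67319
β = √(1 − 1/γ²) = 0.9915

β ≈ 0.9915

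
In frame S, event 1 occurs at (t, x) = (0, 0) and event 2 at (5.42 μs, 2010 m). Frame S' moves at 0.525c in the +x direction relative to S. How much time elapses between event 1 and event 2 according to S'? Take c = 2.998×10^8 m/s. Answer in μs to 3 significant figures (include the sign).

γ = 1/√(1 − 0.525²) = 1.1749
Δt' = γ(Δt − vΔx/c²) = 1.1749 × (5.42 μs − 0.525×2010 m / (2.998×10^8 m/s))
= 1.1749 × (1.9002 μs) = 2.23 μs

Δt' ≈ 2.23 μs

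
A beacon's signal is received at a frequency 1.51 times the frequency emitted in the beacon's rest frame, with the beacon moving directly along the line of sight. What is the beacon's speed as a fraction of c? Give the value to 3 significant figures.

f_obs/f_src = √((1+β)/(1−β)) = 1.51  ⇒  (1+β)/(1−β) = 2.2801
β = |1 − D²|/(1 + D²) = |1 − 2.2801|/(1 + 2.2801) = 0.390

β ≈ 0.390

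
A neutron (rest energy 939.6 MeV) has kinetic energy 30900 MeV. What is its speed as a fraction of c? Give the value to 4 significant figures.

γ = 1 + K/(m₀c²) = 1 + 30900/939.6 = 33.8863
β = √(1 − 1/γ²) = 0.9996

β ≈ 0.9996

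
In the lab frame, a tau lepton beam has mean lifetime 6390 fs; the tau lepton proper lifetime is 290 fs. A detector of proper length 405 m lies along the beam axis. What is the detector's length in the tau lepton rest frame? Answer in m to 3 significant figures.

L ≈ 18.4 m

Time dilation ⇒ γ = Δt/τ₀ = 6390/290 = 22.034
Length contraction: L = L₀/γ = 405/22.034 = 18.4 m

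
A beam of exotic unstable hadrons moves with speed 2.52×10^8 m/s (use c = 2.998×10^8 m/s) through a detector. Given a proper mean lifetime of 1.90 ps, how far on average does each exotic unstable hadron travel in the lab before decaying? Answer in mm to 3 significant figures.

β = v/c = 2.52×10^8 / 2.998×10^8 = 0.84056
γ = 1/√(1 − 0.84056²) = 1.8460
Dilated lifetime: Δt = γτ₀ = 1.8460 × 1.90 ps = 3.5074 ps
d = vΔt = 0.84056c × 3.5074 ps = 2.5200×10^8 m/s × 3.5074×10^-12 s = 0.884 mm

d ≈ 0.884 mm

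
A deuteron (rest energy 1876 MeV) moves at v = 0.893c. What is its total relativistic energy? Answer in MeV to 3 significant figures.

γ = 1/√(1 − 0.893²) = 2.2219
E = γm₀c² = 2.2219 × 1876 MeV = 4170 MeV

E ≈ 4170 MeV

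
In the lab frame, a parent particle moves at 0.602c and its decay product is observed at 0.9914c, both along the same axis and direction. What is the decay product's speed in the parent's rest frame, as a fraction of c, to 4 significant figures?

u' ≈ 0.9658c

Inverse velocity addition: u' = (u − v)/(1 − uv/c²)
= (0.9914 − 0.602)/(1 − 0.9914×0.602) = 0.3894/0.403177 = 0.9658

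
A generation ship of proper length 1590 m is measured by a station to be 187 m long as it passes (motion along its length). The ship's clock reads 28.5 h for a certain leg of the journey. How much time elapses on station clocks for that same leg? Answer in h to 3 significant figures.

Δt ≈ 242 h

Length contraction ⇒ γ = L₀/L = 1590/187 = 8.5027
Time dilation: Δt = γτ₀ = 8.5027 × 28.5 h = 242 h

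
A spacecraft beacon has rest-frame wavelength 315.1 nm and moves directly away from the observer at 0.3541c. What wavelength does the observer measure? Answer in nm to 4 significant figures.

λ_obs ≈ 456.2 nm

Relativistic Doppler: λ_obs = λ_src √((1+β)/(1−β))
= 315.1 × √(1.35410/0.645900) = 315.1 × 1.44791 = 456.2 nm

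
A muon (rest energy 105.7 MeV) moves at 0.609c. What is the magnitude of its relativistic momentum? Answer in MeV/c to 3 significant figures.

γ = 1/√(1 − 0.609²) = 1.2608
p = γβm₀c = 1.2608 × 0.609 × 105.7 MeV/c = 81.2 MeV/c

p ≈ 81.2 MeV/c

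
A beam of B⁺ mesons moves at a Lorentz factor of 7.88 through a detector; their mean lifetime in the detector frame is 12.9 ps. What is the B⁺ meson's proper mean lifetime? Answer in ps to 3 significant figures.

τ₀ ≈ 1.64 ps

γ = 7.88 (given)
Proper time: τ₀ = Δt/γ = 12.9/7.88 = 1.64 ps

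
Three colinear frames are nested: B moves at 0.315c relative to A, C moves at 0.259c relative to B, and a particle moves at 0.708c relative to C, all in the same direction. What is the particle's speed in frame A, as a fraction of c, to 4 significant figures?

Compose boost 2: (0.259 + 0.315)/(1 + 0.259×0.315) = 0.5740/1.08159 = 0.530703
Compose boost 3: (0.708 + 0.530703)/(1 + 0.708×0.530703) = 1.23870/1.37574 = 0.9004

u ≈ 0.9004c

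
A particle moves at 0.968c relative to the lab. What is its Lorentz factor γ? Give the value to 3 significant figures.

γ ≈ 3.98

γ = 1/√(1 − β²) = 1/√(1 − 0.968²) = 1/√(0.062976) = 3.98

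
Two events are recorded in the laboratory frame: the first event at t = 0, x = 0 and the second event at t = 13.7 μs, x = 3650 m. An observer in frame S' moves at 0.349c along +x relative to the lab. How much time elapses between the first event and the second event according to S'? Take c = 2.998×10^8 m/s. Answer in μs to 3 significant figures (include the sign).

γ = 1/√(1 − 0.349²) = 1.0671
Δt' = γ(Δt − vΔx/c²) = 1.0671 × (13.7 μs − 0.349×3650 m / (2.998×10^8 m/s))
= 1.0671 × (9.4510 μs) = 10.1 μs

Δt' ≈ 10.1 μs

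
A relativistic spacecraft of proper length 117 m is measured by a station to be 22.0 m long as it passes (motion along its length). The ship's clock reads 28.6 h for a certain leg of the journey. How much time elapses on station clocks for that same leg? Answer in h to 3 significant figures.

Δt ≈ 152 h

Length contraction ⇒ γ = L₀/L = 117/22.0 = 5.3182
Time dilation: Δt = γτ₀ = 5.3182 × 28.6 h = 152 h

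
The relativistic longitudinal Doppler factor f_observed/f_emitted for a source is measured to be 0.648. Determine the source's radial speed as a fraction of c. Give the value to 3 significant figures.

f_obs/f_src = √((1−β)/(1+β)) = 0.648  ⇒  (1−β)/(1+β) = 0.41990
β = |1 − D²|/(1 + D²) = |1 − 0.41990|/(1 + 0.41990) = 0.409

β ≈ 0.409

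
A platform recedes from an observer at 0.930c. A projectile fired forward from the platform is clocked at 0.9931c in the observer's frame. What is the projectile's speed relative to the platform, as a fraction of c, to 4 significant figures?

u' ≈ 0.8257c

Inverse velocity addition: u' = (u − v)/(1 − uv/c²)
= (0.9931 − 0.930)/(1 − 0.9931×0.930) = 0.06310/0.0764170 = 0.8257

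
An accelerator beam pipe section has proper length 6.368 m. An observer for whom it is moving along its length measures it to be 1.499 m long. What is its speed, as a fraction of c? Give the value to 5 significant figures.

β ≈ 0.97190

γ = L₀/L = 6.368/1.499 = 4.248165
β = √(1 − 1/γ²) = 0.97190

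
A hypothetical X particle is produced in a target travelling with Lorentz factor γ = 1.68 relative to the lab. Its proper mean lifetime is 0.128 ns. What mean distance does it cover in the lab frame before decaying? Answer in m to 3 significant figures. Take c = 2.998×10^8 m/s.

d ≈ 0.0518 m

β = √(1 − 1/γ²) = √(1 − 1/1.68²) = 0.80355
Dilated lifetime: Δt = γτ₀ = 1.68 × 0.128 ns = 0.21504 ns
d = vΔt = 0.80355c × 0.21504 ns = 2.4090×10^8 m/s × 2.1504×10^-10 s = 0.0518 m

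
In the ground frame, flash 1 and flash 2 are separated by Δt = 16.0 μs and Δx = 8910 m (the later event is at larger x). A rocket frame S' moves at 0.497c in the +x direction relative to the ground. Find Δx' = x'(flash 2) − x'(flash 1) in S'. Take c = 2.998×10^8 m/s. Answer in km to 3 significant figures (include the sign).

Δx' ≈ 7.52 km

γ = 1/√(1 − 0.497²) = 1.1524
Δx' = γ(Δx − vΔt) = 1.1524 × (8910 m − 0.497×(2.998×10^8 m/s)×16.0×10^-6 s)
= 1.1524 × (6526.0 m) = 7.52 km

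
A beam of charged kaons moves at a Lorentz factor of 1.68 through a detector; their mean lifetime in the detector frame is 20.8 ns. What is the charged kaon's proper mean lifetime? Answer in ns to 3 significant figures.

τ₀ ≈ 12.4 ns

γ = 1.68 (given)
Proper time: τ₀ = Δt/γ = 20.8/1.68 = 12.4 ns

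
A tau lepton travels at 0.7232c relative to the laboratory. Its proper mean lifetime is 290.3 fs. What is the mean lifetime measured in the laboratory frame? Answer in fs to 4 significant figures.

Δt ≈ 420.3 fs

γ = 1/√(1 − 0.7232²) = 1.44794
Time dilation: Δt = γτ₀ = 1.44794 × 290.3 fs = 420.3 fs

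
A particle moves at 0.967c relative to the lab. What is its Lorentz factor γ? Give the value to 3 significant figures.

γ ≈ 3.93

γ = 1/√(1 − β²) = 1/√(1 − 0.967²) = 1/√(0.064911) = 3.93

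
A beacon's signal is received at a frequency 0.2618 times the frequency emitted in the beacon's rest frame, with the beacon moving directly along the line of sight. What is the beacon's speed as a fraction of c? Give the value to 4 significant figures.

f_obs/f_src = √((1−β)/(1+β)) = 0.2618  ⇒  (1−β)/(1+β) = 0.0685392
β = |1 − D²|/(1 + D²) = |1 − 0.0685392|/(1 + 0.0685392) = 0.8717

β ≈ 0.8717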